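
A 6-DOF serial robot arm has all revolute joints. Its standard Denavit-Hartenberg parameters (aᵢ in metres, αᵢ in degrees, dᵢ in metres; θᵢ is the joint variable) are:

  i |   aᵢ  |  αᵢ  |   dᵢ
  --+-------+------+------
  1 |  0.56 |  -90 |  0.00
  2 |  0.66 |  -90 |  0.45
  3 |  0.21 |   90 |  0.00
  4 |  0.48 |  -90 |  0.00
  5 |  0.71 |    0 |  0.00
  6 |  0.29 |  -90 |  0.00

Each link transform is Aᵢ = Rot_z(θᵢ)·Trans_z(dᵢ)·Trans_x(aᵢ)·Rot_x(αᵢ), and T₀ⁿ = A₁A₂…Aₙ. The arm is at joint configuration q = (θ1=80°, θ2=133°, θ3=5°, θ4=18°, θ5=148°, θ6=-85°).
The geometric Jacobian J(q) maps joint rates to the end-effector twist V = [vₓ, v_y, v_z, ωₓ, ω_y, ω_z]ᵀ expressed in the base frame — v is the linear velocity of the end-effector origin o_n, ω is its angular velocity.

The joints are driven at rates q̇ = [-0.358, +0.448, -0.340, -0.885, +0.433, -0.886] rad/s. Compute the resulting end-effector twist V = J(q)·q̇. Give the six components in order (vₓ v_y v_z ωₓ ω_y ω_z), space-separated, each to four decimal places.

o_n = [0.1977, -0.0383, -0.5998]
J₁: ẑ×o_n = [0.0383, 0.1977, -0.0000], ω = ẑ
J2: z=[-0.9848, 0.1736, 0.0000] o=[0.0972, 0.5515, 0.0000] → [-0.1042, -0.5907, 0.5634, -0.9848, 0.1736, 0.0000]
J3: z=[-0.1270, -0.7202, 0.6820] o=[-0.4241, 0.1864, -0.4827] → [0.2376, 0.4092, 0.4763, -0.1270, -0.7202, 0.6820]
J4: z=[-0.9914, 0.1145, -0.0637] o=[-0.4308, 0.0427, -0.6357] → [-0.0011, -0.0045, 0.0083, -0.9914, 0.1145, -0.0637]
J5: z=[-0.1108, -0.4736, 0.8738] o=[-0.4643, -0.3765, -0.8671] → [-0.4221, 0.6081, 0.2760, -0.1108, -0.4736, 0.8738]
J6: z=[-0.1108, -0.4736, 0.8738] o=[-0.0493, 0.1062, -0.5528] → [0.1486, 0.2106, 0.1330, -0.1108, -0.4736, 0.8738]
V = J·q̇ = [-0.4546, -0.3938, 0.0848, 0.5296, 0.4359, -0.9293]

-0.4546 -0.3938 0.0848 0.5296 0.4359 -0.9293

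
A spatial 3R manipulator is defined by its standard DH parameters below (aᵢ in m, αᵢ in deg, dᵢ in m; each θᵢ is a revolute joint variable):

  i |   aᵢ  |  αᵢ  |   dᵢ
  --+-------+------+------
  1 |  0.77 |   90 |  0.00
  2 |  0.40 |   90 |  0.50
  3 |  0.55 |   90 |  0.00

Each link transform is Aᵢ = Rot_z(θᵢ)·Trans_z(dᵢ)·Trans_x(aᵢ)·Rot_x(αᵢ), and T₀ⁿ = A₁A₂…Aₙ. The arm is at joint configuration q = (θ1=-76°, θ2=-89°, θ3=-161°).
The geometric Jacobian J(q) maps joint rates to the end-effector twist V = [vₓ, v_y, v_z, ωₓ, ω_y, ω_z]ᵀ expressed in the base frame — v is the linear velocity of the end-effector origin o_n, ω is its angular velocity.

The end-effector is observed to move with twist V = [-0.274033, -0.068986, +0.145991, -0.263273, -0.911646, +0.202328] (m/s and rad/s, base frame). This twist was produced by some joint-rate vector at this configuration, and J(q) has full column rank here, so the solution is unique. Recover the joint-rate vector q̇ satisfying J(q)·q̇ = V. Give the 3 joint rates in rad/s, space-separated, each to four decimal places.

0.1880 0.4760 -0.8210

o_n = [-0.1256, -0.8227, 0.1200]
J₁: ẑ×o_n = [0.8227, -0.1256, 0.0000], ω = ẑ
J2: z=[-0.9703, -0.2419, 0.0000] o=[0.1863, -0.7471, 0.0000] → [-0.0290, 0.1165, -0.0021, -0.9703, -0.2419, 0.0000]
J3: z=[-0.2419, 0.9701, -0.0175] o=[-0.2972, -0.8749, -0.3999] → [0.5053, 0.1228, -0.1790, -0.2419, 0.9701, -0.0175]
q̇ = J⁺·V = [0.1880, 0.4760, -0.8210]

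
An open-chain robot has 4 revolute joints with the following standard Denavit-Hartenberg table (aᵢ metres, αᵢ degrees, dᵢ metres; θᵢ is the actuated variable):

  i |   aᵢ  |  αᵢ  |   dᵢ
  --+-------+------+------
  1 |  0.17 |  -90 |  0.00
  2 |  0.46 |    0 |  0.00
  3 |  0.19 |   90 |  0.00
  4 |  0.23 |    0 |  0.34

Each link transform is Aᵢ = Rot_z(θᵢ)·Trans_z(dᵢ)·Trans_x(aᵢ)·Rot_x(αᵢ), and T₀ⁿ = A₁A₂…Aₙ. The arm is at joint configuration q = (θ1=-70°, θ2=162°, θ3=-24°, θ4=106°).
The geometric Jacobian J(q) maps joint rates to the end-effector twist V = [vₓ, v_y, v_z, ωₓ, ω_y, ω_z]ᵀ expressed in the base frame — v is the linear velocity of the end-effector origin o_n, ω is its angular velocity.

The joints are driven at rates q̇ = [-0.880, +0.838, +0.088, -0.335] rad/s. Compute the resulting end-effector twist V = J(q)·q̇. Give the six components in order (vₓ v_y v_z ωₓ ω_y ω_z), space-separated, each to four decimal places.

0.0309 0.3220 0.1935 0.7935 0.5274 -0.6310

o_n = [0.1619, 0.2016, -0.4795]
J₁: ẑ×o_n = [-0.2016, 0.1619, 0.0000], ω = ẑ
J2: z=[0.9397, 0.3420, 0.0000] o=[0.0581, -0.1597, 0.0000] → [-0.1640, 0.4506, 0.3041, 0.9397, 0.3420, 0.0000]
J3: z=[0.9397, 0.3420, 0.0000] o=[-0.0915, 0.2514, -0.1421] → [-0.1154, 0.3170, -0.1334, 0.9397, 0.3420, 0.0000]
J4: z=[0.2289, -0.6288, -0.7431] o=[-0.1398, 0.3840, -0.2693] → [-0.0034, -0.1761, 0.1479, 0.2289, -0.6288, -0.7431]
V = J·q̇ = [0.0309, 0.3220, 0.1935, 0.7935, 0.5274, -0.6310]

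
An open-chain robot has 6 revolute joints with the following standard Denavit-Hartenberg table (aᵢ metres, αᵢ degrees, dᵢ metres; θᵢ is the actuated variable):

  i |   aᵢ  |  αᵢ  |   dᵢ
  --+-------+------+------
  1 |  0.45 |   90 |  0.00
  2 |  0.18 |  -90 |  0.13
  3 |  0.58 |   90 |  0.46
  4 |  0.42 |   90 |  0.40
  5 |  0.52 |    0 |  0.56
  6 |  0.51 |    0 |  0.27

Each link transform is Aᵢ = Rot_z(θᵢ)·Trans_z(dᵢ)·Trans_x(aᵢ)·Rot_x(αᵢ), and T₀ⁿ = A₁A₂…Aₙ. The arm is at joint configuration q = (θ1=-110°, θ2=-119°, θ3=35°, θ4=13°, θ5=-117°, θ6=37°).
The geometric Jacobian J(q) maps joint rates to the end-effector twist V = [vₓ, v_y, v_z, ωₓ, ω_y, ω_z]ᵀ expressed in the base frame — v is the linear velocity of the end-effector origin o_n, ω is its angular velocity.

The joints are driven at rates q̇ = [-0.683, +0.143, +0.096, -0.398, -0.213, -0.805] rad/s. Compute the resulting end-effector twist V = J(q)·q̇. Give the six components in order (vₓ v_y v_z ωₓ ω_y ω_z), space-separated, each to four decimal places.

o_n = [0.9179, -0.1837, -0.4739]
J₁: ẑ×o_n = [0.1837, 0.9179, -0.0000], ω = ẑ
J2: z=[-0.9397, 0.3420, 0.0000] o=[-0.1539, -0.4229, 0.0000] → [-0.1621, -0.4453, -0.5913, -0.9397, 0.3420, 0.0000]
J3: z=[-0.2991, -0.8219, -0.4848] o=[-0.2462, -0.2964, -0.1574] → [0.3147, -0.6590, 0.9230, -0.2991, -0.8219, -0.4848]
J4: z=[-0.6746, 0.5415, -0.5017] o=[0.0076, -0.5718, -0.7960] → [0.3691, -0.2394, -0.7547, -0.6746, 0.5415, -0.5017]
J5: z=[0.4433, 0.8406, 0.3112] o=[-0.0144, -0.3604, -1.3356] → [0.6694, -0.0919, -0.7054, 0.4433, 0.8406, 0.3112]
J6: z=[0.4433, 0.8406, 0.3112] o=[0.4071, -0.1376, -0.7384] → [0.2367, 0.0417, -0.4498, 0.4433, 0.8406, 0.3112]
V = J·q̇ = [-0.5985, -0.6726, 0.8168, -0.3458, -1.1013, -0.8467]

-0.5985 -0.6726 0.8168 -0.3458 -1.1013 -0.8467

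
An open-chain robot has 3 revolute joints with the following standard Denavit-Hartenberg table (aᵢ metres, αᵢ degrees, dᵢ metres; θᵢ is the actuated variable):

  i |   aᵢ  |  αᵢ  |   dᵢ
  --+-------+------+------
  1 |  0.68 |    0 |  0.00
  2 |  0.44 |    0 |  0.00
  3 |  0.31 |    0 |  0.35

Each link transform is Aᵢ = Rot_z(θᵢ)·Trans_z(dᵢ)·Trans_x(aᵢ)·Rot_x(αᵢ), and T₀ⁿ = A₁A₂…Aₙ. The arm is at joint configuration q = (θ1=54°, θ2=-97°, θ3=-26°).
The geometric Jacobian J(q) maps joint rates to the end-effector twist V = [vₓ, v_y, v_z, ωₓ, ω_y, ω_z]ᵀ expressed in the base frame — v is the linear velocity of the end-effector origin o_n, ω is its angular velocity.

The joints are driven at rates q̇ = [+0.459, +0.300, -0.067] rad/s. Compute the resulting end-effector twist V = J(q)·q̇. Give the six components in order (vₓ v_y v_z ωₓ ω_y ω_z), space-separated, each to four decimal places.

o_n = [0.8326, -0.0394, 0.3500]
J₁: ẑ×o_n = [0.0394, 0.8326, -0.0000], ω = ẑ
J2: z=[0.0000, 0.0000, 1.0000] o=[0.3997, 0.5501, 0.0000] → [0.5895, 0.4329, -0.0000, 0.0000, 0.0000, 1.0000]
J3: z=[0.0000, 0.0000, 1.0000] o=[0.7215, 0.2501, 0.0000] → [0.2894, 0.1111, -0.0000, 0.0000, 0.0000, 1.0000]
V = J·q̇ = [0.1755, 0.5046, 0.0000, 0.0000, 0.0000, 0.6920]

0.1755 0.5046 0.0000 0.0000 0.0000 0.6920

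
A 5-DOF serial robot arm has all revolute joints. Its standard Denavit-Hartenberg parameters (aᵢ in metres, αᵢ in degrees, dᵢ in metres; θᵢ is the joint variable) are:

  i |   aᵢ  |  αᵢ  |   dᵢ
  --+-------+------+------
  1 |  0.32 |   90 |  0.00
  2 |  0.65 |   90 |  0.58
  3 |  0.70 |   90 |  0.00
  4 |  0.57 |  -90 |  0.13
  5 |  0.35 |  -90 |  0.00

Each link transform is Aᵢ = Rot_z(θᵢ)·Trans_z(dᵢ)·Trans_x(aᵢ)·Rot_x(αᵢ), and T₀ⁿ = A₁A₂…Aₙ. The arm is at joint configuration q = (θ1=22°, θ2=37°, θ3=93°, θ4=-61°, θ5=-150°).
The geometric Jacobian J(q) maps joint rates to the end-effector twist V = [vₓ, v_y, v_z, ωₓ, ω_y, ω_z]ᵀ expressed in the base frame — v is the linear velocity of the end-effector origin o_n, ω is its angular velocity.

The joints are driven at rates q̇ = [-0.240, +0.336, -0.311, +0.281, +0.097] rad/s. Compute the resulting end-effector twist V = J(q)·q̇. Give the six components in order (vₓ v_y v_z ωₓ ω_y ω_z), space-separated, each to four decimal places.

o_n = [1.3747, -0.9807, 0.7348]
J₁: ẑ×o_n = [0.9807, 1.3747, -0.0000], ω = ẑ
J2: z=[0.3746, -0.9272, 0.0000] o=[0.2967, 0.1199, 0.0000] → [-0.6813, -0.2753, 0.5872, 0.3746, -0.9272, 0.0000]
J3: z=[0.5580, 0.2254, -0.7986] o=[0.9953, -0.2234, 0.3912] → [-0.5273, -0.4947, -0.5081, 0.5580, 0.2254, -0.7986]
J4: z=[0.7591, 0.2502, 0.6010] o=[1.2300, -0.8825, 0.3691] → [0.1505, -0.1906, -0.1107, 0.7591, 0.2502, 0.6010]
J5: z=[0.5638, -0.7142, -0.4147] o=[1.1432, -1.2226, 0.8367] → [0.1731, -0.0385, 0.3017, 0.5638, -0.7142, -0.4147]
V = J·q̇ = [-0.2412, -0.3259, 0.3535, 0.2203, -0.3806, 0.1370]

-0.2412 -0.3259 0.3535 0.2203 -0.3806 0.1370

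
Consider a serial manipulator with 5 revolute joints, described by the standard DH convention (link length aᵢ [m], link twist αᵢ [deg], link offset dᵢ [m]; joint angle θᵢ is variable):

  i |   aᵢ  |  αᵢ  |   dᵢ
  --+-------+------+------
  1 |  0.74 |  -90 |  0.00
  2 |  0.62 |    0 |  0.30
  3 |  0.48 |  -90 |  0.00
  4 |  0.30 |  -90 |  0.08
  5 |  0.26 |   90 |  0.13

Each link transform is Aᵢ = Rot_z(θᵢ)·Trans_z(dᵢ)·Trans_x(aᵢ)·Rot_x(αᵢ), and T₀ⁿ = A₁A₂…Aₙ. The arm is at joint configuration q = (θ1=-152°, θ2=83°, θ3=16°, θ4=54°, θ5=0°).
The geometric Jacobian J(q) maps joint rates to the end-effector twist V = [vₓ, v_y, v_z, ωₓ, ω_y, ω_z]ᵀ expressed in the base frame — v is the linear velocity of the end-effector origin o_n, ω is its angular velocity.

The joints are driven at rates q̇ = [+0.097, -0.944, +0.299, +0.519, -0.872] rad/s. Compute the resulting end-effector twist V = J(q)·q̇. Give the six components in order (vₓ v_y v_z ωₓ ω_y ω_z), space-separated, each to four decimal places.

-0.7877 -0.3560 0.2562 0.4879 0.4094 -0.5186

o_n = [-0.6608, -0.0915, -1.2982]
J₁: ẑ×o_n = [0.0915, -0.6608, 0.0000], ω = ẑ
J2: z=[0.4695, -0.8829, 0.0000] o=[-0.6534, -0.3474, 0.0000] → [1.1462, 0.6095, 0.1136, 0.4695, -0.8829, 0.0000]
J3: z=[0.4695, -0.8829, 0.0000] o=[-0.5793, -0.6478, -0.6154] → [0.6029, 0.3206, 0.1891, 0.4695, -0.8829, 0.0000]
J4: z=[0.8721, 0.4637, 0.1564] o=[-0.5130, -0.6125, -1.0895] → [-0.1783, 0.1589, 0.5229, 0.8721, 0.4637, 0.1564]
J5: z=[-0.3877, 0.4596, 0.7991] o=[-0.5328, -0.3482, -1.2511] → [-0.2267, -0.1206, -0.0407, -0.3877, 0.4596, 0.7991]
V = J·q̇ = [-0.7877, -0.3560, 0.2562, 0.4879, 0.4094, -0.5186]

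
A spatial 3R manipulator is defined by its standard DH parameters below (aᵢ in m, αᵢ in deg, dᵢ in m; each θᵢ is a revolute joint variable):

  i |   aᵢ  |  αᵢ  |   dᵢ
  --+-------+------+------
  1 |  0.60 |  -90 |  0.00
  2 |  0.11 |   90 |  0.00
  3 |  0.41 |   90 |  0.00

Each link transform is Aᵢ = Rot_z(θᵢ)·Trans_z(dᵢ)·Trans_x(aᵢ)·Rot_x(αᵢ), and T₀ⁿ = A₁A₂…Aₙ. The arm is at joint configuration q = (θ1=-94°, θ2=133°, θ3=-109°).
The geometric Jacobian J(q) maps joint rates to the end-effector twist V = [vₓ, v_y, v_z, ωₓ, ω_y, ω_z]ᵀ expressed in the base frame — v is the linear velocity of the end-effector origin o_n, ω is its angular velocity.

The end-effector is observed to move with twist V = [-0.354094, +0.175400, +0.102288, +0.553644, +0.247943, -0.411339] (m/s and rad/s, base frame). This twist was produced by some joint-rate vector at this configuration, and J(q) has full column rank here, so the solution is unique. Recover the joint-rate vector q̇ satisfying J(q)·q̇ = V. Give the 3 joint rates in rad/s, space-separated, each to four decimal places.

-0.6780 0.5350 -0.3910

o_n = [-0.4297, -0.5875, 0.0172]
J₁: ẑ×o_n = [0.5875, -0.4297, 0.0000], ω = ẑ
J2: z=[0.9976, -0.0698, 0.0000] o=[-0.0419, -0.5985, 0.0000] → [-0.0012, -0.0171, -0.0160, 0.9976, -0.0698, 0.0000]
J3: z=[-0.0510, -0.7296, -0.6820] o=[-0.0366, -0.5237, -0.0804] → [-0.1147, 0.2731, -0.2835, -0.0510, -0.7296, -0.6820]
q̇ = J⁺·V = [-0.6780, 0.5350, -0.3910]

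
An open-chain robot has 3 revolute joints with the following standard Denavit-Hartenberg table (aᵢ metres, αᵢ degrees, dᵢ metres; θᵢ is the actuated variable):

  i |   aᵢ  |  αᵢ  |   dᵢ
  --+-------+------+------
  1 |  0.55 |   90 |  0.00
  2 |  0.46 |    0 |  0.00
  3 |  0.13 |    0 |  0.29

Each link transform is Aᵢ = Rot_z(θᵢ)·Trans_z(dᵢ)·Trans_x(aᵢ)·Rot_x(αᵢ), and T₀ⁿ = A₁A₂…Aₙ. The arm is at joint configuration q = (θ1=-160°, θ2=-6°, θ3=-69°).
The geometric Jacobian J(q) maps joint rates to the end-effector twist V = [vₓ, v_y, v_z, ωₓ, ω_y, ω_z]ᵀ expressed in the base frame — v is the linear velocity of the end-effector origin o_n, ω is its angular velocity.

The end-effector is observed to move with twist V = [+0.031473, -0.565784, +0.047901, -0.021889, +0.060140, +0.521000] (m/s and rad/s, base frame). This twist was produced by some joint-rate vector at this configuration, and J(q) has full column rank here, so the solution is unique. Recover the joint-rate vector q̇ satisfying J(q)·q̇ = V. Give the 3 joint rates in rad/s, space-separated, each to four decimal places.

0.5210 0.1000 -0.0360

o_n = [-1.0775, -0.0836, -0.1737]
J₁: ẑ×o_n = [0.0836, -1.0775, 0.0000], ω = ẑ
J2: z=[-0.3420, 0.9397, 0.0000] o=[-0.5168, -0.1881, 0.0000] → [-0.1632, -0.0594, 0.4911, -0.3420, 0.9397, 0.0000]
J3: z=[-0.3420, 0.9397, 0.0000] o=[-0.9467, -0.3446, -0.0481] → [-0.1180, -0.0429, 0.0336, -0.3420, 0.9397, 0.0000]
q̇ = J⁺·V = [0.5210, 0.1000, -0.0360]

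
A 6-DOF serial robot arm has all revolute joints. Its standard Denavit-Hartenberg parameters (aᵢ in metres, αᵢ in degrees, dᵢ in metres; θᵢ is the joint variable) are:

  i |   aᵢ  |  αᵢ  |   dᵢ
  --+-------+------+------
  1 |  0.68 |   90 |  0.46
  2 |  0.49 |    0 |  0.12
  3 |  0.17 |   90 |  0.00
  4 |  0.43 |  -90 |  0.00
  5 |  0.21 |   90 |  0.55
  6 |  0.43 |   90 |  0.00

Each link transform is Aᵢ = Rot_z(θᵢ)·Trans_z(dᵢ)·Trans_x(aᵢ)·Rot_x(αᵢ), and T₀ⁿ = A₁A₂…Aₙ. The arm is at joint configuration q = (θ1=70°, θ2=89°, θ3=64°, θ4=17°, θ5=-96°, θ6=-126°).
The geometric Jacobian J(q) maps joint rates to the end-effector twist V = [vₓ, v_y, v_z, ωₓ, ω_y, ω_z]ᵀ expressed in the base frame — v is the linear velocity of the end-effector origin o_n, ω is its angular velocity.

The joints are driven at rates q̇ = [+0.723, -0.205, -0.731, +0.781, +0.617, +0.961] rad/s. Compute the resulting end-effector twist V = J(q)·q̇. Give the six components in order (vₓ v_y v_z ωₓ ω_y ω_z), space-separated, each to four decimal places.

o_n = [0.4822, 0.0376, 1.1510]
J₁: ẑ×o_n = [-0.0376, 0.4822, 0.0000], ω = ẑ
J2: z=[0.9397, -0.3420, 0.0000] o=[0.2326, 0.6390, 0.4600] → [-0.2363, -0.6493, -0.4798, 0.9397, -0.3420, 0.0000]
J3: z=[0.9397, -0.3420, 0.0000] o=[0.3483, 0.6060, 0.9499] → [-0.0688, -0.1890, -0.4883, 0.9397, -0.3420, 0.0000]
J4: z=[0.1553, 0.4266, 0.8910] o=[0.2965, 0.4636, 1.0271] → [0.4325, 0.1463, -0.1454, 0.1553, 0.4266, 0.8910]
J5: z=[0.9877, -0.0823, -0.1327] o=[0.2893, 0.0764, 1.2138] → [0.0000, 0.0364, -0.0224, 0.9877, -0.0823, -0.1327]
J6: z=[0.0004, 0.8512, -0.5249] o=[0.8653, 0.1400, 1.3173] → [-0.1953, 0.2011, 0.3260, 0.0004, 0.8512, -0.5249]
V = J·q̇ = [0.2217, 0.9499, 0.6412, -0.1485, 1.4205, 0.8325]

0.2217 0.9499 0.6412 -0.1485 1.4205 0.8325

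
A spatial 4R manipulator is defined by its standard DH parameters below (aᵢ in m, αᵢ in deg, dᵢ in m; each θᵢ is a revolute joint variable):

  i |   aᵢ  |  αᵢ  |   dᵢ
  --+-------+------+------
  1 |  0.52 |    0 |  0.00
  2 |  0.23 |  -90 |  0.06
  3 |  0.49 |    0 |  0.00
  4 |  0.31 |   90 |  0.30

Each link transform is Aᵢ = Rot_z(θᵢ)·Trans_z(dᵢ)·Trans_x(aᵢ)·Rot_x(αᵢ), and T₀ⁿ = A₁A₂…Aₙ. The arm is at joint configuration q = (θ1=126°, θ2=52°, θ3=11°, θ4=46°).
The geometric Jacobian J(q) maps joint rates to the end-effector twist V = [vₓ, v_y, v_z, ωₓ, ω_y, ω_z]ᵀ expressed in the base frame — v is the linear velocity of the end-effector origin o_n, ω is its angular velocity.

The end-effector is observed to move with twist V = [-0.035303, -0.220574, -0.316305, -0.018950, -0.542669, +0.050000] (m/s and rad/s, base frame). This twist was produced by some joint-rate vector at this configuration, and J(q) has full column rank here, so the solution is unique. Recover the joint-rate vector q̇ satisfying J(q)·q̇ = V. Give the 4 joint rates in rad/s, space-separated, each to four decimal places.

0.5550 -0.5050 0.4670 0.0760

o_n = [-1.1954, 0.1516, -0.2935]
J₁: ẑ×o_n = [-0.1516, -1.1954, 0.0000], ω = ẑ
J2: z=[0.0000, 0.0000, 1.0000] o=[-0.3056, 0.4207, 0.0000] → [0.2691, -0.8898, 0.0000, 0.0000, 0.0000, 1.0000]
J3: z=[-0.0349, -0.9994, 0.0000] o=[-0.5355, 0.4287, 0.0600] → [0.3533, -0.0123, -0.6498, -0.0349, -0.9994, 0.0000]
J4: z=[-0.0349, -0.9994, 0.0000] o=[-1.0162, 0.4455, -0.0335] → [0.2598, -0.0091, -0.1688, -0.0349, -0.9994, 0.0000]
q̇ = J⁺·V = [0.5550, -0.5050, 0.4670, 0.0760]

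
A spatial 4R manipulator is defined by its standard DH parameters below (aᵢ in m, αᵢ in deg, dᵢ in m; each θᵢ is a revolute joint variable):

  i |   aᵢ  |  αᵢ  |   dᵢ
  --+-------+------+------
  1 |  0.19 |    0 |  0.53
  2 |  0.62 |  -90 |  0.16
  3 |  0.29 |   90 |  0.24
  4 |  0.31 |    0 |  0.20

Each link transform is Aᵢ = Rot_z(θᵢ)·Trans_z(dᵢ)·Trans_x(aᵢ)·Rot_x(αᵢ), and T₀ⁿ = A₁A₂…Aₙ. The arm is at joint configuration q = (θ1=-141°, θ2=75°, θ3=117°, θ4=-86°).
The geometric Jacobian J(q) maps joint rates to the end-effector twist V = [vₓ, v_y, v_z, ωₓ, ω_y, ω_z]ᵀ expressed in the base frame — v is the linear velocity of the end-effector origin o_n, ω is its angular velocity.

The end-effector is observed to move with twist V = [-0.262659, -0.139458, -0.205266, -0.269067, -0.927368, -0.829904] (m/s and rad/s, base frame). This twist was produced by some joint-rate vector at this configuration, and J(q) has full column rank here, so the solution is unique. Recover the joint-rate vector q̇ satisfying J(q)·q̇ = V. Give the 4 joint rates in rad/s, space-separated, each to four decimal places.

-0.3340 -0.1200 -0.6230 0.8280

o_n = [0.0562, -0.7477, 0.3215]
J₁: ẑ×o_n = [0.7477, 0.0562, -0.0000], ω = ẑ
J2: z=[0.0000, 0.0000, 1.0000] o=[-0.1477, -0.1196, 0.5300] → [0.6281, 0.2039, -0.0000, 0.0000, 0.0000, 1.0000]
J3: z=[0.9135, 0.4067, 0.0000] o=[0.1045, -0.6860, 0.6900] → [-0.1499, 0.3366, -0.0367, 0.9135, 0.4067, 0.0000]
J4: z=[0.3624, -0.8140, -0.4540] o=[0.2702, -0.4681, 0.4316] → [-0.0373, 0.1371, -0.2755, 0.3624, -0.8140, -0.4540]
q̇ = J⁺·V = [-0.3340, -0.1200, -0.6230, 0.8280]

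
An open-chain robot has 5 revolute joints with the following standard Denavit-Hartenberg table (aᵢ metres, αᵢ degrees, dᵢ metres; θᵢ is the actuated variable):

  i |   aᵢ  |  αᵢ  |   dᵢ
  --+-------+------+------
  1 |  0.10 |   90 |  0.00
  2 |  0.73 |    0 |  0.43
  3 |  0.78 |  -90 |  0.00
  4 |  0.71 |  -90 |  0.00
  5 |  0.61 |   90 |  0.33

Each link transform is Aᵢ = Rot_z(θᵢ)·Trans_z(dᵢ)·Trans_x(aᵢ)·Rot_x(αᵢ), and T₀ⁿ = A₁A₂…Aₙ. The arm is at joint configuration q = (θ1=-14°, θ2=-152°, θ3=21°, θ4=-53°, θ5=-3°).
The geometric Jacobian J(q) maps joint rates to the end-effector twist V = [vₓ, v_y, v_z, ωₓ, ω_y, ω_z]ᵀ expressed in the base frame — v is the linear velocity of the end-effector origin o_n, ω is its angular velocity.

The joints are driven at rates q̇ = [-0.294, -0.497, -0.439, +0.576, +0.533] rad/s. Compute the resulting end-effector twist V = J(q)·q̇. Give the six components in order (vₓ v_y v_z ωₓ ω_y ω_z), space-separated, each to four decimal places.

-2.1012 1.6606 1.2597 0.4549 1.1818 -0.9931

o_n = [-1.9855, -0.8292, -1.7504]
J₁: ẑ×o_n = [0.8292, -1.9855, 0.0000], ω = ẑ
J2: z=[-0.2419, -0.9703, 0.0000] o=[0.0970, -0.0242, 0.0000] → [1.6984, -0.4235, -1.8259, -0.2419, -0.9703, 0.0000]
J3: z=[-0.2419, -0.9703, 0.0000] o=[-0.6324, -0.2855, -0.3427] → [1.3659, -0.3405, -1.1814, -0.2419, -0.9703, 0.0000]
J4: z=[0.7323, -0.1826, -0.6561] o=[-1.1289, -0.1617, -0.9314] → [-0.2884, 1.1617, -0.6452, 0.7323, -0.1826, -0.6561]
J5: z=[-0.3628, 0.7107, -0.6027] o=[-1.5381, -0.6441, -1.2539] → [-0.4645, 0.0895, 0.3851, -0.3628, 0.7107, -0.6027]
V = J·q̇ = [-2.1012, 1.6606, 1.2597, 0.4549, 1.1818, -0.9931]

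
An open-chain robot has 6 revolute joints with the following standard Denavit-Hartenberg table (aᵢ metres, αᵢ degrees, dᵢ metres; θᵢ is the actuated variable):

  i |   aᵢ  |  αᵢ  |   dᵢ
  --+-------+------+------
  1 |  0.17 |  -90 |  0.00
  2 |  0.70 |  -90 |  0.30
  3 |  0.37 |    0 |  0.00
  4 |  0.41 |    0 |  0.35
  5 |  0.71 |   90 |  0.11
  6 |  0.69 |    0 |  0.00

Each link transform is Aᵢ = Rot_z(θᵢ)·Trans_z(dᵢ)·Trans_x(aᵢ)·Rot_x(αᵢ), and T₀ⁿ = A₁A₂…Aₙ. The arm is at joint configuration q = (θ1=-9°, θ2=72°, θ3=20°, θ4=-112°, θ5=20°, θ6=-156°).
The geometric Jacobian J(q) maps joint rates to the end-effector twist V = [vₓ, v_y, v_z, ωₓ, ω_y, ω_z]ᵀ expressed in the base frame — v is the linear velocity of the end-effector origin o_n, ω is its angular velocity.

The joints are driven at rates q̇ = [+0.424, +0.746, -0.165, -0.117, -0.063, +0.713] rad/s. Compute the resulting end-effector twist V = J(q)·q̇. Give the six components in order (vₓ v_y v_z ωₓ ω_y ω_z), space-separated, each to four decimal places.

-0.5929 0.4893 0.0783 0.2683 0.9359 1.1755

o_n = [0.4254, 0.5998, -1.0616]
J₁: ẑ×o_n = [-0.5998, 0.4254, 0.0000], ω = ẑ
J2: z=[0.1564, 0.9877, 0.0000] o=[0.1679, -0.0266, 0.0000] → [-1.0486, 0.1661, -0.1564, 0.1564, 0.9877, 0.0000]
J3: z=[-0.9393, 0.1488, -0.3090] o=[0.4285, 0.2359, -0.6657] → [0.0536, -0.3709, -0.3414, -0.9393, 0.1488, -0.3090]
J4: z=[-0.9393, 0.1488, -0.3090] o=[0.5148, 0.0941, -0.9964] → [0.1466, -0.0336, -0.4617, -0.9393, 0.1488, -0.3090]
J5: z=[-0.9393, 0.1488, -0.3090] o=[0.2458, 0.5515, -1.0910] → [0.0193, -0.0280, -0.0720, -0.9393, 0.1488, -0.3090]
J6: z=[-0.2419, 0.3512, 0.9045] o=[0.3150, 1.2242, -1.3336] → [0.6603, 0.1657, 0.1123, -0.2419, 0.3512, 0.9045]
V = J·q̇ = [-0.5929, 0.4893, 0.0783, 0.2683, 0.9359, 1.1755]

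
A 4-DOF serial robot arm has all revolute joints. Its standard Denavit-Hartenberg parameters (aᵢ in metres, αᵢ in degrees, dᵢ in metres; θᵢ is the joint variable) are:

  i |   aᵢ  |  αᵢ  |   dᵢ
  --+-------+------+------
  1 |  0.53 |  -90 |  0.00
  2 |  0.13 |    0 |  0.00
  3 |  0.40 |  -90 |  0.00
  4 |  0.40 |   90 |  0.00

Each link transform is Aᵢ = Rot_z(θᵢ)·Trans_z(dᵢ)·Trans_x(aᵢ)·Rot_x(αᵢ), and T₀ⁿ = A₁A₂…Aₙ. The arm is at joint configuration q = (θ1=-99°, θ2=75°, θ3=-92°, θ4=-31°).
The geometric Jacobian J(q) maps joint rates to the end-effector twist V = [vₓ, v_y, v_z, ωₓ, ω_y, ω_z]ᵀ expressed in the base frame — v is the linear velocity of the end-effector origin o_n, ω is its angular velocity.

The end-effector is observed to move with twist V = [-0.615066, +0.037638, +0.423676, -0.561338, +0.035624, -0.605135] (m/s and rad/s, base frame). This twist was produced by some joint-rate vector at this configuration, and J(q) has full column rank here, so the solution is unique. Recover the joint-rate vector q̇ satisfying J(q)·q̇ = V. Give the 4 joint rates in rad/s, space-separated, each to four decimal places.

-0.4330 -0.4460 -0.1140 0.1800

o_n = [0.0042, -1.2906, 0.0916]
J₁: ẑ×o_n = [1.2906, 0.0042, -0.0000], ω = ẑ
J2: z=[0.9877, -0.1564, 0.0000] o=[-0.0829, -0.5235, 0.0000] → [-0.0143, -0.0905, -0.7441, 0.9877, -0.1564, 0.0000]
J3: z=[0.9877, -0.1564, 0.0000] o=[-0.0882, -0.5567, -0.1256] → [-0.0340, -0.2145, -0.7104, 0.9877, -0.1564, 0.0000]
J4: z=[-0.0457, -0.2888, -0.9563] o=[-0.1480, -0.9345, -0.0086] → [-0.3695, -0.1410, 0.0602, -0.0457, -0.2888, -0.9563]
q̇ = J⁺·V = [-0.4330, -0.4460, -0.1140, 0.1800]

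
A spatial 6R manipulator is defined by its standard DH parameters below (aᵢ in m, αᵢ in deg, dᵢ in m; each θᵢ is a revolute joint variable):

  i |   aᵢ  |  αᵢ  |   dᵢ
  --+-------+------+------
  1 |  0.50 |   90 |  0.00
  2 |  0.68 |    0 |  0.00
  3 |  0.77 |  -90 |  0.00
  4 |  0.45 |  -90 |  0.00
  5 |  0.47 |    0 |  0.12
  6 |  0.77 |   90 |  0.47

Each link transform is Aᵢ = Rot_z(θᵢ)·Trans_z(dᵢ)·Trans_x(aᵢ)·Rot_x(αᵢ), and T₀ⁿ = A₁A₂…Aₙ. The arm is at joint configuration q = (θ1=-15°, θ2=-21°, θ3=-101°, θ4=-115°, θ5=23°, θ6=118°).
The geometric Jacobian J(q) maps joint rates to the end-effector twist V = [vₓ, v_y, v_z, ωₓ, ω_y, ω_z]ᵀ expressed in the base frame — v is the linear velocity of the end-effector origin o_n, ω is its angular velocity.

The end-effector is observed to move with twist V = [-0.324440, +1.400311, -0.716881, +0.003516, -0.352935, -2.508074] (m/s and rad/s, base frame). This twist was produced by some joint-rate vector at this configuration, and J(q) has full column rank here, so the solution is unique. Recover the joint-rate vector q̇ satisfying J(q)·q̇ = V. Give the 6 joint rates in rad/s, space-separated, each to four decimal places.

o_n = [-0.1888, -0.4743, -0.8942]
J₁: ẑ×o_n = [0.4743, -0.1888, 0.0000], ω = ẑ
J2: z=[-0.2588, -0.9659, 0.0000] o=[0.4830, -0.1294, 0.0000] → [0.8637, -0.2314, -0.5596, -0.2588, -0.9659, 0.0000]
J3: z=[-0.2588, -0.9659, 0.0000] o=[1.0962, -0.2937, -0.2437] → [0.6283, -0.1684, -1.1944, -0.2588, -0.9659, 0.0000]
J4: z=[0.8192, -0.2195, -0.5299] o=[0.7020, -0.1881, -0.8967] → [-0.1522, 0.4700, -0.4299, 0.8192, -0.2195, -0.5299]
J5: z=[-0.5733, -0.2839, -0.7686] o=[0.6938, -0.6081, -0.7354] → [0.1480, 0.5873, -0.3273, -0.5733, -0.2839, -0.7686]
J6: z=[-0.5733, -0.2839, -0.7686] o=[0.4667, -1.0057, -0.5753] → [0.4990, 0.3210, -0.4908, -0.5733, -0.2839, -0.7686]
q̇ = J⁺·V = [-0.8330, -0.1050, -0.1940, 0.9680, 0.9230, 0.5890]

-0.8330 -0.1050 -0.1940 0.9680 0.9230 0.5890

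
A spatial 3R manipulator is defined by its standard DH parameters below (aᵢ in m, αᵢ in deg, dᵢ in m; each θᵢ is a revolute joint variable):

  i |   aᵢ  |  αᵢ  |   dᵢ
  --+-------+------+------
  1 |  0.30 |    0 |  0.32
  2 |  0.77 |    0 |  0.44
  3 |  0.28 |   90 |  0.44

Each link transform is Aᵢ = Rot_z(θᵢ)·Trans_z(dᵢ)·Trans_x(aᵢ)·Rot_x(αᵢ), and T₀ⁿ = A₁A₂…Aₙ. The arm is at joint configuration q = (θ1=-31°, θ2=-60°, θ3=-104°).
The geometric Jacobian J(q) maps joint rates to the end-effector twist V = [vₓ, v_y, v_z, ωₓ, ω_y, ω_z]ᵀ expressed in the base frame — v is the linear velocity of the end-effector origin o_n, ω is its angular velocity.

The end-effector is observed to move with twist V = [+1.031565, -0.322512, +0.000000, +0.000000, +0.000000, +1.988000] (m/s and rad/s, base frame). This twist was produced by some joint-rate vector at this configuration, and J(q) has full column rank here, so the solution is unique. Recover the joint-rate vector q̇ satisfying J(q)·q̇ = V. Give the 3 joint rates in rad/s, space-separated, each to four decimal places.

o_n = [-0.0267, -0.8519, 1.2000]
J₁: ẑ×o_n = [0.8519, -0.0267, 0.0000], ω = ẑ
J2: z=[0.0000, 0.0000, 1.0000] o=[0.2572, -0.1545, 0.3200] → [0.6974, -0.2839, 0.0000, 0.0000, 0.0000, 1.0000]
J3: z=[0.0000, 0.0000, 1.0000] o=[0.2437, -0.9244, 0.7600] → [-0.0725, -0.2705, 0.0000, 0.0000, 0.0000, 1.0000]
q̇ = J⁺·V = [0.9070, 0.4380, 0.6430]

0.9070 0.4380 0.6430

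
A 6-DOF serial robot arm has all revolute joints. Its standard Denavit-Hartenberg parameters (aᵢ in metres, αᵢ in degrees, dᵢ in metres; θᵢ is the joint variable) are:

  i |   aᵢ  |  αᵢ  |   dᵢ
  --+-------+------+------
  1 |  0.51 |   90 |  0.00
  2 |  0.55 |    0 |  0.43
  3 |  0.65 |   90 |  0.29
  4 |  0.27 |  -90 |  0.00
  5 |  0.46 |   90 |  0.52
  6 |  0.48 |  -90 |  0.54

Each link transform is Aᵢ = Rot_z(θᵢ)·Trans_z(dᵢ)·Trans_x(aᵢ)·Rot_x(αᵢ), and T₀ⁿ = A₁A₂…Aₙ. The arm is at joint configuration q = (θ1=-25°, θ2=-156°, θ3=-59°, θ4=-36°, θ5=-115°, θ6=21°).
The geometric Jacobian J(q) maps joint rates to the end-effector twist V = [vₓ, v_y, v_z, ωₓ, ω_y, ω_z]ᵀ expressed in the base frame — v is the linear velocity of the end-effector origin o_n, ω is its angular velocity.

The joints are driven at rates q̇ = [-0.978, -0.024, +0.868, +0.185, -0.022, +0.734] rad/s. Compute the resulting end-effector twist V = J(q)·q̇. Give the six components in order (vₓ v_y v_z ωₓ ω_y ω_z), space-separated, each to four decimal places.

o_n = [-0.7969, -1.4317, 0.5898]
J₁: ẑ×o_n = [1.4317, -0.7969, 0.0000], ω = ẑ
J2: z=[-0.4226, -0.9063, 0.0000] o=[0.4622, -0.2155, 0.0000] → [-0.5345, 0.2492, -0.6272, -0.4226, -0.9063, 0.0000]
J3: z=[-0.4226, -0.9063, 0.0000] o=[-0.1749, -0.3929, -0.2237] → [-0.7373, 0.3438, -0.1247, -0.4226, -0.9063, 0.0000]
J4: z=[0.5198, -0.2424, 0.8192] o=[-0.7800, -0.4307, 0.1491] → [0.7132, -0.2429, -0.5245, 0.5198, -0.2424, 0.8192]
J5: z=[-0.7783, -0.5297, 0.3371] o=[-0.8751, -0.2113, 0.2744] → [0.2444, 0.2718, 0.9913, -0.7783, -0.5297, 0.3371]
J6: z=[0.0995, -0.6342, -0.7667] o=[-0.9946, -0.7458, 0.7010] → [-0.4554, -0.1405, 0.0571, 0.0995, -0.6342, -0.7667]
V = J·q̇ = [-2.2351, 0.9178, -0.1701, -0.1704, -1.2636, -1.3967]

-2.2351 0.9178 -0.1701 -0.1704 -1.2636 -1.3967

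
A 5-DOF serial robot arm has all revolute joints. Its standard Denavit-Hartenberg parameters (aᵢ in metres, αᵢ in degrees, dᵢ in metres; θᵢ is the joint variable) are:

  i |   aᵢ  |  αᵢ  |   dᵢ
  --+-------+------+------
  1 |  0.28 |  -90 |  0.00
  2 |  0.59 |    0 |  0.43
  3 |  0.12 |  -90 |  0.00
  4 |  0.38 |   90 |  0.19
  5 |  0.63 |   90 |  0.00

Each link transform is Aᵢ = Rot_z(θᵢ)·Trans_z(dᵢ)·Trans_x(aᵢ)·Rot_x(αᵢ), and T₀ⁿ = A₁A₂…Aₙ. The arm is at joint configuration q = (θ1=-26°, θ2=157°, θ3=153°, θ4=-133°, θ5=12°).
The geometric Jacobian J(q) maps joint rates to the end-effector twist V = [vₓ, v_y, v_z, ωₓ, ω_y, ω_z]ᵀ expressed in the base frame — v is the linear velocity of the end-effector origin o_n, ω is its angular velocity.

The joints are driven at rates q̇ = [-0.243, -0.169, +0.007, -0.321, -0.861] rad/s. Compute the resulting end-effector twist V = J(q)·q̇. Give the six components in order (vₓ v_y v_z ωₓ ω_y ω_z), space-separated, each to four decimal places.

-0.1837 0.0406 -0.0072 0.3292 0.3125 0.4457

o_n = [0.1692, 1.2065, -0.8654]
J₁: ẑ×o_n = [-1.2065, 0.1692, 0.0000], ω = ẑ
J2: z=[0.4384, 0.8988, 0.0000] o=[0.2517, -0.1227, 0.0000] → [-0.7778, 0.3794, 0.6568, 0.4384, 0.8988, 0.0000]
J3: z=[0.4384, 0.8988, 0.0000] o=[-0.0480, 0.5018, -0.2305] → [-0.5706, 0.2783, 0.1137, 0.4384, 0.8988, 0.0000]
J4: z=[0.6885, -0.3358, -0.6428] o=[0.0214, 0.4680, -0.1386] → [0.7188, 0.4054, 0.5581, 0.6885, -0.3358, -0.6428]
J5: z=[-0.7215, -0.4069, -0.5602] o=[0.1243, 0.7270, -0.4593] → [0.4339, -0.3182, -0.3277, -0.7215, -0.4069, -0.5602]
V = J·q̇ = [-0.1837, 0.0406, -0.0072, 0.3292, 0.3125, 0.4457]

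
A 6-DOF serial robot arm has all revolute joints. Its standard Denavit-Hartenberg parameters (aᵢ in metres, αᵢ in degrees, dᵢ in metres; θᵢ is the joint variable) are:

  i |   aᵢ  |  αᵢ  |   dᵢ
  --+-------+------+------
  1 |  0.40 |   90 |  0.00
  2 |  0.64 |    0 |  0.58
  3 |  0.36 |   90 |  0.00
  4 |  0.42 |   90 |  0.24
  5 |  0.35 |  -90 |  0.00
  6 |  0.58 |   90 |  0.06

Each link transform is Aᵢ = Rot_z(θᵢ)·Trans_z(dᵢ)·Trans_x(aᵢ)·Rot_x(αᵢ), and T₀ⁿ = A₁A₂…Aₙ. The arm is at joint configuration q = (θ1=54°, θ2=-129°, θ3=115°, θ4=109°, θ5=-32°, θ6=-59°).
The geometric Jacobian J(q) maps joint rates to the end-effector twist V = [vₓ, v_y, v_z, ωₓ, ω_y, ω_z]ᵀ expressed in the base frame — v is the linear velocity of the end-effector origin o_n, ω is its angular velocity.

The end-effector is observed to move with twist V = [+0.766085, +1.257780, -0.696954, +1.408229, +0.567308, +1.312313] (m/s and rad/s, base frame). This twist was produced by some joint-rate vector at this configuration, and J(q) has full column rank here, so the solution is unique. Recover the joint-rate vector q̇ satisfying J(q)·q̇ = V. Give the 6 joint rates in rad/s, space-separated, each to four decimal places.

0.1190 0.3300 0.4620 -0.9900 0.9120 -0.5650

o_n = [1.6599, -0.5892, -0.5680]
J₁: ẑ×o_n = [0.5892, 1.6599, -0.0000], ω = ẑ
J2: z=[0.8090, -0.5878, 0.0000] o=[0.2351, 0.3236, 0.0000] → [0.3338, 0.4595, 0.0989, 0.8090, -0.5878, 0.0000]
J3: z=[0.8090, -0.5878, 0.0000] o=[0.4676, -0.3432, -0.4974] → [0.0415, 0.0571, 0.5017, 0.8090, -0.5878, 0.0000]
J4: z=[-0.1422, -0.1957, -0.9703] o=[0.6729, -0.0606, -0.5845] → [-0.5162, -0.9553, 0.2683, -0.1422, -0.1957, -0.9703]
J5: z=[0.8026, 0.5509, -0.2287] o=[0.8821, -0.4483, -0.7843] → [0.0869, -0.3515, -0.5416, 0.8026, 0.5509, -0.2287]
J6: z=[0.1864, -0.5959, -0.7811] o=[1.0804, -0.6528, -0.5809] → [0.0419, -0.4551, 0.3572, 0.1864, -0.5959, -0.7811]
q̇ = J⁺·V = [0.1190, 0.3300, 0.4620, -0.9900, 0.9120, -0.5650]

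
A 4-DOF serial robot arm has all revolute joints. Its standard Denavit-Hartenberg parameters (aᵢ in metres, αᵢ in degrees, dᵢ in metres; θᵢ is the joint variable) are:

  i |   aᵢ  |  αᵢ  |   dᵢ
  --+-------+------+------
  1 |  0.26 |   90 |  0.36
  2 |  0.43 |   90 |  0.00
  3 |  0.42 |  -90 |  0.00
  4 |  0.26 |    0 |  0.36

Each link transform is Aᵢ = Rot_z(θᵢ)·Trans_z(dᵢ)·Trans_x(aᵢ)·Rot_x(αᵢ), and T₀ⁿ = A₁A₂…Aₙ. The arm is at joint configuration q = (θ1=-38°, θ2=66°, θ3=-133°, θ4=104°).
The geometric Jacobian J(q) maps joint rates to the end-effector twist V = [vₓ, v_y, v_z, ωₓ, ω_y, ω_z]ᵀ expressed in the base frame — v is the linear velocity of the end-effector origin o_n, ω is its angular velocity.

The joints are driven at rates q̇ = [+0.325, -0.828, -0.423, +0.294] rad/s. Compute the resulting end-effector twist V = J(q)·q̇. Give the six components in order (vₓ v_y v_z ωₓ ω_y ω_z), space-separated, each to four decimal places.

o_n = [0.4794, 0.2685, 0.8735]
J₁: ẑ×o_n = [-0.2685, 0.4794, 0.0000], ω = ẑ
J2: z=[-0.6157, -0.7880, 0.0000] o=[0.2049, -0.1601, 0.3600] → [-0.4046, 0.3161, -0.0475, -0.6157, -0.7880, 0.0000]
J3: z=[0.7199, -0.5624, -0.4067] o=[0.3427, -0.2677, 0.7528] → [0.1502, -0.1424, 0.4629, 0.7199, -0.5624, -0.4067]
J4: z=[0.6543, 0.3543, 0.6681] o=[0.4400, 0.0460, 0.4911] → [-0.0132, -0.2239, 0.1316, 0.6543, 0.3543, 0.6681]
V = J·q̇ = [0.1804, -0.1115, -0.1177, 0.3976, 0.9945, 0.6935]

0.1804 -0.1115 -0.1177 0.3976 0.9945 0.6935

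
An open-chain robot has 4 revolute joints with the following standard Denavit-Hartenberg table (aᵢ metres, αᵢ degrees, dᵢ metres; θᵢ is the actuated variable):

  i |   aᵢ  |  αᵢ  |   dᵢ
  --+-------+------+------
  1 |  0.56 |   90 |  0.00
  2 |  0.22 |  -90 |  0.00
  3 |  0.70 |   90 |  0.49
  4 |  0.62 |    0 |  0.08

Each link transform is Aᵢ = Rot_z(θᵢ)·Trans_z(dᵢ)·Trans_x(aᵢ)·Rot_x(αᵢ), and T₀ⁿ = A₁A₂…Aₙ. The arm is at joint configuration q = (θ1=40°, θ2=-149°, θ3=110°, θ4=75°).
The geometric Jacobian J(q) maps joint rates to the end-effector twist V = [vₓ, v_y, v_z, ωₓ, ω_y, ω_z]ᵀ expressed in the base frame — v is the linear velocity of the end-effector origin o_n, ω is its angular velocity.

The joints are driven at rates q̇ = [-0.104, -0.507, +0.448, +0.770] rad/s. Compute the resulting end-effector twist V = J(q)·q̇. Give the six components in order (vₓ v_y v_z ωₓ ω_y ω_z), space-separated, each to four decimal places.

0.3115 -0.5845 -0.2782 -0.7935 0.3398 -0.8607

o_n = [0.3207, 1.3603, -0.9338]
J₁: ẑ×o_n = [-1.3603, 0.3207, 0.0000], ω = ẑ
J2: z=[0.6428, -0.7660, 0.0000] o=[0.4290, 0.3600, 0.0000] → [0.7153, 0.6002, 0.5601, 0.6428, -0.7660, 0.0000]
J3: z=[0.3945, 0.3311, -0.8572] o=[0.2845, 0.2387, -0.1133] → [0.6897, 0.2927, 0.4305, 0.3945, 0.3311, -0.8572]
J4: z=[-0.8369, -0.2557, -0.4840] o=[0.2122, 1.0368, -0.4100] → [0.2905, -0.4908, -0.2430, -0.8369, -0.2557, -0.4840]
V = J·q̇ = [0.3115, -0.5845, -0.2782, -0.7935, 0.3398, -0.8607]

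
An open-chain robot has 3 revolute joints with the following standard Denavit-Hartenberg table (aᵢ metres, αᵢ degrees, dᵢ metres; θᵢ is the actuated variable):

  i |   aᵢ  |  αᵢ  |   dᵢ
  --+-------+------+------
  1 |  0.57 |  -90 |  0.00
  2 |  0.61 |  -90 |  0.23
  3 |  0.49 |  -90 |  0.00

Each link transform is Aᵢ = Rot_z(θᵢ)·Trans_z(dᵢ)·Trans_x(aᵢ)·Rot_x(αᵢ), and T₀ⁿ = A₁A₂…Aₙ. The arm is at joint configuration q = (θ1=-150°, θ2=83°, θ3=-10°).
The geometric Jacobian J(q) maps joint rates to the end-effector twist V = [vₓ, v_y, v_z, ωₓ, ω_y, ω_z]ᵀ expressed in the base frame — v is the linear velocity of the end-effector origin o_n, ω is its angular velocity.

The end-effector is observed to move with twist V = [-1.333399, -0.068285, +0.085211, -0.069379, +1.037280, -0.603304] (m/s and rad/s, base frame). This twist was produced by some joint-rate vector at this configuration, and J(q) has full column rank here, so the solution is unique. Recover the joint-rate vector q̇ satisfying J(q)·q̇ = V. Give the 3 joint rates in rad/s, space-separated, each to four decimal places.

-0.5470 -0.9330 0.4620

o_n = [-0.4514, -0.6244, -1.0844]
J₁: ẑ×o_n = [0.6244, -0.4514, 0.0000], ω = ẑ
J2: z=[0.5000, -0.8660, 0.0000] o=[-0.4936, -0.2850, 0.0000] → [0.9391, 0.5422, -0.1331, 0.5000, -0.8660, 0.0000]
J3: z=[0.8596, 0.4963, -0.1219] o=[-0.4430, -0.5214, -0.6055] → [-0.2503, 0.4127, -0.0845, 0.8596, 0.4963, -0.1219]
q̇ = J⁺·V = [-0.5470, -0.9330, 0.4620]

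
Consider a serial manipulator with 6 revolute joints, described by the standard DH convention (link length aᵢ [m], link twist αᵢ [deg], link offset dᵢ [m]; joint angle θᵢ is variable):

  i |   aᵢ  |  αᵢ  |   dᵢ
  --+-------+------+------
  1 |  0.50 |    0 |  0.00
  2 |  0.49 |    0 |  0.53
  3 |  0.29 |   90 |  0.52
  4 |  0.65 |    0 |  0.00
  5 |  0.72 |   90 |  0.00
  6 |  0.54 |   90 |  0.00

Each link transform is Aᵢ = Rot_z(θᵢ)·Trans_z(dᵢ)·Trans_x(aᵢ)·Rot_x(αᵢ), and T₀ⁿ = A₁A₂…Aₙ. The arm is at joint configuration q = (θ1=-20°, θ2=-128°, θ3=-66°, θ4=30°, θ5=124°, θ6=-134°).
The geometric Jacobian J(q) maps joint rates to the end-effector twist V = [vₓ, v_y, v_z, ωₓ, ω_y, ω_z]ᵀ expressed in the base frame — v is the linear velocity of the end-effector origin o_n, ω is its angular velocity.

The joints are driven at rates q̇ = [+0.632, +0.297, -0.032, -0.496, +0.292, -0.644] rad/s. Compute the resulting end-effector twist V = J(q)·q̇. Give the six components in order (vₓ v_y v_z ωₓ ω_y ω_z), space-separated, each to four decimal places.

0.1553 -0.2543 -0.3256 0.1200 -0.3270 0.3182

o_n = [-0.6130, -0.4491, 1.5262]
J₁: ẑ×o_n = [0.4491, -0.6130, 0.0000], ω = ẑ
J2: z=[0.0000, 0.0000, 1.0000] o=[0.4698, -0.1710, 0.0000] → [0.2781, -1.0829, 0.0000, 0.0000, 0.0000, 1.0000]
J3: z=[0.0000, 0.0000, 1.0000] o=[0.0543, -0.4307, 0.5300] → [0.0184, -0.6673, 0.0000, 0.0000, 0.0000, 1.0000]
J4: z=[0.5592, 0.8290, 0.0000] o=[-0.1861, -0.2685, 1.0500] → [0.3948, -0.2663, 0.2529, 0.5592, 0.8290, 0.0000]
J5: z=[0.5592, 0.8290, 0.0000] o=[-0.6528, 0.0463, 1.3750] → [0.1253, -0.0845, -0.3100, 0.5592, 0.8290, 0.0000]
J6: z=[-0.3634, 0.2451, 0.8988] o=[-0.1163, -0.3156, 1.6906] → [0.0797, -0.5062, 0.1703, -0.3634, 0.2451, 0.8988]
V = J·q̇ = [0.1553, -0.2543, -0.3256, 0.1200, -0.3270, 0.3182]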